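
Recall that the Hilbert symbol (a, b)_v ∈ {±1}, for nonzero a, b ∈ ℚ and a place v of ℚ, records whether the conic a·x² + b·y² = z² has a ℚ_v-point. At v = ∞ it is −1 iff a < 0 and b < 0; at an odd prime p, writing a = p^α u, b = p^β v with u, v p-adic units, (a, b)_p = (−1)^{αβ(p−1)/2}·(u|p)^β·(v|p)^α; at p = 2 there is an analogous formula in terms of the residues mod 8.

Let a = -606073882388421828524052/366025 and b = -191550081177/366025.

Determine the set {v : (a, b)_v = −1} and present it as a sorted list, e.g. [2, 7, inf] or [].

Mod squares: a ≡ -74037, b ≡ -172753. Check v ∈ {∞, 2, 3, 5, 7, 11, 13, 23, 29, 37}.
v=11: a=11^-4·(≡1), b=11^-4·(≡6) mod 11; (1|11)=+1, (6|11)=-1; (−1)^{-4·-4·5}·(+1)^-4·(-1)^-4 = +1.
v=7: a=7^6·(≡1), b=7^1·(≡3) mod 7; (1|7)=+1, (3|7)=-1; (−1)^{6·1·3}·(+1)^1·(-1)^6 = +1.
v=2: v_2(a)=2, v_2(b)=0; units ≡ 3, 7 (mod 8); ε·ε+αω+βω = 1·1+2·0+0·1 ≡ 1  ⇒  (a,b)_2 = -1.
v=29: a=29^3·(≡6), b=29^1·(≡19) mod 29; (6|29)=+1, (19|29)=-1; (−1)^{3·1·14}·(+1)^1·(-1)^3 = -1.
v=23: a=23^3·(≡3), b=23^1·(≡22) mod 23; (3|23)=+1, (22|23)=-1; (−1)^{3·1·11}·(+1)^1·(-1)^3 = +1.
v=13: a=13^4·(≡7), b=13^2·(≡1) mod 13; (7|13)=-1, (1|13)=+1; (−1)^{4·2·6}·(-1)^2·(+1)^4 = +1.
v=5: a=5^-2·(≡3), b=5^-2·(≡3) mod 5; (3|5)=-1, (3|5)=-1; (−1)^{-2·-2·2}·(-1)^-2·(-1)^-2 = +1.
v=37: a=37^3·(≡34), b=37^1·(≡27) mod 37; (34|37)=+1, (27|37)=+1; (−1)^{3·1·18}·(+1)^1·(+1)^3 = +1.
v=∞: -74037 < 0 and -172753 < 0  ⇒  (a,b)_∞ = -1.
v=3: a=3^1·(≡2), b=3^8·(≡2) mod 3; (2|3)=-1, (2|3)=-1; (−1)^{1·8·1}·(-1)^8·(-1)^1 = -1.
|Ram(-74037, -172753)| = 4, even; anisotropic at {2, 3, 29, ∞}.

[2, 3, 29, inf]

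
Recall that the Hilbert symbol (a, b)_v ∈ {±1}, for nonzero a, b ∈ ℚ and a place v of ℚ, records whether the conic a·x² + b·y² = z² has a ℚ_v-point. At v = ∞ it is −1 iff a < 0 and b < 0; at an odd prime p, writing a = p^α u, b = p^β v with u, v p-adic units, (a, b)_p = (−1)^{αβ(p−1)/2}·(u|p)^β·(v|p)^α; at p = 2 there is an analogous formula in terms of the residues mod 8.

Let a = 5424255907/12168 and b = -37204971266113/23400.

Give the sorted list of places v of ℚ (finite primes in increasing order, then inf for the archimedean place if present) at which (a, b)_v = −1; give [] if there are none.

[2, 31]

Mod squares: a ≡ 8246, b ≡ -5642. Check v ∈ {∞, 2, 3, 5, 7, 13, 19, 31, 37}.
v=13: a=13^-2·(≡10), b=13^-1·(≡2) mod 13; (10|13)=+1, (2|13)=-1; (−1)^{-2·-1·6}·(+1)^-1·(-1)^-2 = +1.
v=∞: 8246 > 0 and -5642 < 0  ⇒  (a,b)_∞ = +1.
v=5: a=5^0·(≡4), b=5^-2·(≡2) mod 5; (4|5)=+1, (2|5)=-1; (−1)^{0·-2·2}·(+1)^-2·(-1)^0 = +1.
v=3: a=3^-2·(≡2), b=3^-2·(≡1) mod 3; (2|3)=-1, (1|3)=+1; (−1)^{-2·-2·1}·(-1)^-2·(+1)^-2 = +1.
v=2: v_2(a)=-3, v_2(b)=-3; units ≡ 3, 3 (mod 8); ε·ε+αω+βω = 1·1+-3·1+-3·1 ≡ 1  ⇒  (a,b)_2 = -1.
v=37: a=37^2·(≡18), b=37^2·(≡14) mod 37; (18|37)=-1, (14|37)=-1; (−1)^{2·2·18}·(-1)^2·(-1)^2 = +1.
v=19: a=19^1·(≡11), b=19^4·(≡11) mod 19; (11|19)=+1, (11|19)=+1; (−1)^{1·4·9}·(+1)^4·(+1)^1 = +1.
v=7: a=7^1·(≡4), b=7^1·(≡6) mod 7; (4|7)=+1, (6|7)=-1; (−1)^{1·1·3}·(+1)^1·(-1)^1 = +1.
v=31: a=31^3·(≡28), b=31^3·(≡10) mod 31; (28|31)=+1, (10|31)=+1; (−1)^{3·3·15}·(+1)^3·(+1)^3 = -1.
|Ram(8246, -5642)| = 2, even; anisotropic at {2, 31}.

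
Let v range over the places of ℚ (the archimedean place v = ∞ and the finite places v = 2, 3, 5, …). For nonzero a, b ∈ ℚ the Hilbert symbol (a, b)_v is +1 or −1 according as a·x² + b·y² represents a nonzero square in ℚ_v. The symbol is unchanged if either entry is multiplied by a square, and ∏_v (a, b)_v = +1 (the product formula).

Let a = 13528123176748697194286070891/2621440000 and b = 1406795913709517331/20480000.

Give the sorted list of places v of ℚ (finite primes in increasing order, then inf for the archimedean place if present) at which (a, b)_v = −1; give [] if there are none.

(a, b) ≡ (36859, 23478) mod (ℚ^×)²; places V = {2, 3, 5, 7, 11, 13, 29, 31, 41, 43, ∞}.
(a,b)_13: α=2, u≡9; β=1, v≡9 (mod 13); (9|13)=+1, (9|13)=+1; sign (−1)^0·+1^1·+1^2 = +1.
(a,b)_7: α=0, u≡4; β=1, v≡1 (mod 7); (4|7)=+1, (1|7)=+1; sign (−1)^0·+1^1·+1^0 = +1.
(a,b)_2: α=-22, β=-15; u≡3, v≡3 (mod 8); ε(u)ε(v)=1·1, αω(v)=-22·1, βω(u)=-15·1; sum ≡ 0  ⇒  +1.
(a,b)_31: α=3, u≡24; β=2, v≡22 (mod 31); (24|31)=-1, (22|31)=-1; sign (−1)^0·-1^2·-1^3 = -1.
(a,b)_29: α=3, u≡28; β=2, v≡14 (mod 29); (28|29)=+1, (14|29)=-1; sign (−1)^0·+1^2·-1^3 = -1.
(a,b)_43: α=2, u≡20; β=1, v≡3 (mod 43); (20|43)=-1, (3|43)=-1; sign (−1)^0·-1^1·-1^2 = -1.
(a,b)_41: α=3, u≡6; β=2, v≡7 (mod 41); (6|41)=-1, (7|41)=-1; sign (−1)^0·-1^2·-1^3 = -1.
(a,b)_3: α=10, u≡1; β=7, v≡2 (mod 3); (1|3)=+1, (2|3)=-1; sign (−1)^0·+1^7·-1^10 = +1.
(a,b)_11: α=4, u≡4; β=2, v≡1 (mod 11); (4|11)=+1, (1|11)=+1; sign (−1)^0·+1^2·+1^4 = +1.
(a,b)_5: α=-4, u≡4; β=-4, v≡2 (mod 5); (4|5)=+1, (2|5)=-1; sign (−1)^0·+1^-4·-1^-4 = +1.
(a,b)_∞: sgn(36859)=+, sgn(23478)=+, so +1.
(36859, 23478 / ℚ) ramifies at {29, 31, 41, 43}: a division algebra.

[29, 31, 41, 43]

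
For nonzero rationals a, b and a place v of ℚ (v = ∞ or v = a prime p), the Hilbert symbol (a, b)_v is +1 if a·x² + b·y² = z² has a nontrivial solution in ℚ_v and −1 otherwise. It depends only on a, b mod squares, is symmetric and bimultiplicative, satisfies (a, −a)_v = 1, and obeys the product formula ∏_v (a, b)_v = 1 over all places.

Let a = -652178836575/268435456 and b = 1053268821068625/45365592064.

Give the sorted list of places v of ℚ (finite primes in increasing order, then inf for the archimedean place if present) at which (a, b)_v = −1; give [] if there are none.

(a, b) ≡ (-7, 11305) mod (ℚ^×)²; places V = {2, 3, 5, 7, 13, 17, 19, ∞}.
(a,b)_13: α=0, u≡11; β=-2, v≡6 (mod 13); (11|13)=-1, (6|13)=-1; sign (−1)^0·-1^-2·-1^0 = +1.
(a,b)_2: α=-28, β=-28; u≡1, v≡1 (mod 8); ε(u)ε(v)=0·0, αω(v)=-28·0, βω(u)=-28·0; sum ≡ 0  ⇒  +1.
(a,b)_5: α=2, u≡2; β=3, v≡1 (mod 5); (2|5)=-1, (1|5)=+1; sign (−1)^0·-1^3·+1^2 = -1.
(a,b)_3: α=6, u≡2; β=6, v≡1 (mod 3); (2|3)=-1, (1|3)=+1; sign (−1)^0·-1^6·+1^6 = +1.
(a,b)_19: α=2, u≡8; β=3, v≡17 (mod 19); (8|19)=-1, (17|19)=+1; sign (−1)^0·-1^3·+1^2 = -1.
(a,b)_7: α=3, u≡5; β=3, v≡3 (mod 7); (5|7)=-1, (3|7)=-1; sign (−1)^1·-1^3·-1^3 = -1.
(a,b)_17: α=2, u≡12; β=3, v≡1 (mod 17); (12|17)=-1, (1|17)=+1; sign (−1)^0·-1^3·+1^2 = -1.
(a,b)_∞: sgn(-7)=−, sgn(11305)=+, so +1.
|Ram(-7, 11305)| = 4, even; anisotropic at {5, 7, 17, 19}.

[5, 7, 17, 19]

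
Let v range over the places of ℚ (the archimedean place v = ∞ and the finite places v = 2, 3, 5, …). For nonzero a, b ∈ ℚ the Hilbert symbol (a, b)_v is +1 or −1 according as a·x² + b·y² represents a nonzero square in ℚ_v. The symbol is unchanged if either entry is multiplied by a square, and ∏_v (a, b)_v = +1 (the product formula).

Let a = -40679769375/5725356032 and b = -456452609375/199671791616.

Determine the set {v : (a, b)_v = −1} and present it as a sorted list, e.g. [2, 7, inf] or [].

[23, inf]

Mod squares: a ≡ -62, b ≡ -713. Check v ∈ {∞, 2, 3, 5, 7, 11, 19, 23, 31}.
v=3: a=3^4·(≡1), b=3^-2·(≡1) mod 3; (1|3)=+1, (1|3)=+1; (−1)^{4·-2·1}·(+1)^-2·(+1)^4 = +1.
v=19: a=19^-2·(≡14), b=19^-2·(≡4) mod 19; (14|19)=-1, (4|19)=+1; (−1)^{-2·-2·9}·(-1)^-2·(+1)^-2 = +1.
v=23: a=23^2·(≡7), b=23^3·(≡5) mod 23; (7|23)=-1, (5|23)=-1; (−1)^{2·3·11}·(-1)^3·(-1)^2 = -1.
v=2: v_2(a)=-17, v_2(b)=-14; units ≡ 1, 7 (mod 8); ε·ε+αω+βω = 0·1+-17·0+-14·0 ≡ 0  ⇒  (a,b)_2 = +1.
v=7: a=7^2·(≡4), b=7^4·(≡2) mod 7; (4|7)=+1, (2|7)=+1; (−1)^{2·4·3}·(+1)^4·(+1)^2 = +1.
v=5: a=5^4·(≡2), b=5^6·(≡3) mod 5; (2|5)=-1, (3|5)=-1; (−1)^{4·6·2}·(-1)^6·(-1)^4 = +1.
v=∞: -62 < 0 and -713 < 0  ⇒  (a,b)_∞ = -1.
v=11: a=11^-2·(≡1), b=11^-2·(≡10) mod 11; (1|11)=+1, (10|11)=-1; (−1)^{-2·-2·5}·(+1)^-2·(-1)^-2 = +1.
v=31: a=31^1·(≡22), b=31^-1·(≡18) mod 31; (22|31)=-1, (18|31)=+1; (−1)^{1·-1·15}·(-1)^-1·(+1)^1 = +1.
Ram(-62, -713) = {23, ∞}; no ℚ_23-point on the conic.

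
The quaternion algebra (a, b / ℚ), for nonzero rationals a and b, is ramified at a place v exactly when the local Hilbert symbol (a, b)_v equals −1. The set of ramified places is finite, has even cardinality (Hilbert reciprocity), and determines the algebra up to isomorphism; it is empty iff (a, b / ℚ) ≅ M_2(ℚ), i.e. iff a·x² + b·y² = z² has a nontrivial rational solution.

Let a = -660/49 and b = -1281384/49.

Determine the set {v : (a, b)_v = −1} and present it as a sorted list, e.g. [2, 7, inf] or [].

[11, inf]

Mod squares: a ≡ -165, b ≡ -26. Check v ∈ {∞, 2, 3, 5, 7, 11, 13, 37}.
v=37: a=37^0·(≡19), b=37^2·(≡33) mod 37; (19|37)=-1, (33|37)=+1; (−1)^{0·2·18}·(-1)^2·(+1)^0 = +1.
v=∞: -165 < 0 and -26 < 0  ⇒  (a,b)_∞ = -1.
v=7: a=7^-2·(≡5), b=7^-2·(≡1) mod 7; (5|7)=-1, (1|7)=+1; (−1)^{-2·-2·3}·(-1)^-2·(+1)^-2 = +1.
v=13: a=13^0·(≡12), b=13^1·(≡5) mod 13; (12|13)=+1, (5|13)=-1; (−1)^{0·1·6}·(+1)^1·(-1)^0 = +1.
v=5: a=5^1·(≡2), b=5^0·(≡4) mod 5; (2|5)=-1, (4|5)=+1; (−1)^{1·0·2}·(-1)^0·(+1)^1 = +1.
v=3: a=3^1·(≡2), b=3^2·(≡1) mod 3; (2|3)=-1, (1|3)=+1; (−1)^{1·2·1}·(-1)^2·(+1)^1 = +1.
v=11: a=11^1·(≡10), b=11^0·(≡10) mod 11; (10|11)=-1, (10|11)=-1; (−1)^{1·0·5}·(-1)^0·(-1)^1 = -1.
v=2: v_2(a)=2, v_2(b)=3; units ≡ 3, 3 (mod 8); ε·ε+αω+βω = 1·1+2·1+3·1 ≡ 0  ⇒  (a,b)_2 = +1.
|Ram(-165, -26)| = 2, even; anisotropic at {11, ∞}.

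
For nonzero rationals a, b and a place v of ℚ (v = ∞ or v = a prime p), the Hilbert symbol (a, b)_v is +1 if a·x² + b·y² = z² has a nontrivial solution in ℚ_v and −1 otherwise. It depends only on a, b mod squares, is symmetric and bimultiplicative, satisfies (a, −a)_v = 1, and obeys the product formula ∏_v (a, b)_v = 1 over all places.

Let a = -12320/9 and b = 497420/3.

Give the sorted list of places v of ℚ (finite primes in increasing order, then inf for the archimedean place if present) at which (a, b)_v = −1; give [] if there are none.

[5, 7, 11, 17]

Mod squares: a ≡ -770, b ≡ 373065. Check v ∈ {∞, 2, 3, 5, 7, 11, 17, 19}.
v=5: a=5^1·(≡4), b=5^1·(≡3) mod 5; (4|5)=+1, (3|5)=-1; (−1)^{1·1·2}·(+1)^1·(-1)^1 = -1.
v=19: a=19^0·(≡16), b=19^1·(≡12) mod 19; (16|19)=+1, (12|19)=-1; (−1)^{0·1·9}·(+1)^1·(-1)^0 = +1.
v=11: a=11^1·(≡10), b=11^1·(≡7) mod 11; (10|11)=-1, (7|11)=-1; (−1)^{1·1·5}·(-1)^1·(-1)^1 = -1.
v=3: a=3^-2·(≡1), b=3^-1·(≡2) mod 3; (1|3)=+1, (2|3)=-1; (−1)^{-2·-1·1}·(+1)^-1·(-1)^-2 = +1.
v=2: v_2(a)=5, v_2(b)=2; units ≡ 7, 1 (mod 8); ε·ε+αω+βω = 1·0+5·0+2·0 ≡ 0  ⇒  (a,b)_2 = +1.
v=∞: -770 < 0 and 373065 > 0  ⇒  (a,b)_∞ = +1.
v=7: a=7^1·(≡2), b=7^1·(≡1) mod 7; (2|7)=+1, (1|7)=+1; (−1)^{1·1·3}·(+1)^1·(+1)^1 = -1.
v=17: a=17^0·(≡10), b=17^1·(≡1) mod 17; (10|17)=-1, (1|17)=+1; (−1)^{0·1·8}·(-1)^1·(+1)^0 = -1.
|Ram(-770, 373065)| = 4, even; anisotropic at {5, 7, 11, 17}.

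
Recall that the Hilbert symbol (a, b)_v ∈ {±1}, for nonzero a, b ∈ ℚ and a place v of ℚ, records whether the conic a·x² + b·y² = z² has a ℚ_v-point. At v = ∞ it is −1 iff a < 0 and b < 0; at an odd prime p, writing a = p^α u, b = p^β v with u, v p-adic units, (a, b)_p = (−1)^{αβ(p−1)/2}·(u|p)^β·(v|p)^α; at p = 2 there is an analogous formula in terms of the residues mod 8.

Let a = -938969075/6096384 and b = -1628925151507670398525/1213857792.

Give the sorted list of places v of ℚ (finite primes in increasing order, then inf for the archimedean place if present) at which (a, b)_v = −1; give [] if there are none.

[2, inf]

Mod squares: a ≡ -1938, b ≡ -1939938. Check v ∈ {∞, 2, 3, 5, 7, 11, 13, 17, 19, 31}.
v=3: a=3^-5·(≡2), b=3^-3·(≡1) mod 3; (2|3)=-1, (1|3)=+1; (−1)^{-5·-3·1}·(-1)^-3·(+1)^-5 = +1.
v=19: a=19^1·(≡2), b=19^3·(≡6) mod 19; (2|19)=-1, (6|19)=+1; (−1)^{1·3·9}·(-1)^3·(+1)^1 = +1.
v=5: a=5^2·(≡3), b=5^2·(≡2) mod 5; (3|5)=-1, (2|5)=-1; (−1)^{2·2·2}·(-1)^2·(-1)^2 = +1.
v=∞: -1938 < 0 and -1939938 < 0  ⇒  (a,b)_∞ = -1.
v=7: a=7^-2·(≡1), b=7^-3·(≡6) mod 7; (1|7)=+1, (6|7)=-1; (−1)^{-2·-3·3}·(+1)^-3·(-1)^-2 = +1.
v=17: a=17^1·(≡11), b=17^3·(≡5) mod 17; (11|17)=-1, (5|17)=-1; (−1)^{1·3·8}·(-1)^3·(-1)^1 = +1.
v=31: a=31^2·(≡30), b=31^4·(≡12) mod 31; (30|31)=-1, (12|31)=-1; (−1)^{2·4·15}·(-1)^4·(-1)^2 = +1.
v=13: a=13^0·(≡1), b=13^1·(≡12) mod 13; (1|13)=+1, (12|13)=+1; (−1)^{0·1·6}·(+1)^1·(+1)^0 = +1.
v=11: a=11^2·(≡5), b=11^5·(≡4) mod 11; (5|11)=+1, (4|11)=+1; (−1)^{2·5·5}·(+1)^5·(+1)^2 = +1.
v=2: v_2(a)=-9, v_2(b)=-17; units ≡ 7, 7 (mod 8); ε·ε+αω+βω = 1·1+-9·0+-17·0 ≡ 1  ⇒  (a,b)_2 = -1.
Ram(-1938, -1939938) = {2, ∞}; no ℚ_2-point on the conic.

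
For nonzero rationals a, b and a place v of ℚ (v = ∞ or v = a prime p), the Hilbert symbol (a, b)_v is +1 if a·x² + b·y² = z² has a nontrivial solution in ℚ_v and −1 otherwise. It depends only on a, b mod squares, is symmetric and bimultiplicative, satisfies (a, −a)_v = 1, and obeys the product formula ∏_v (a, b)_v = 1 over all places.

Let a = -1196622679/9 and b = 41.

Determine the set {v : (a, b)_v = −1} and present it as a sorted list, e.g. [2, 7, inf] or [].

[19, 29, 41, 47]

(a, b) ≡ (-24420871, 41) mod (ℚ^×)²; places V = {2, 3, 7, 19, 23, 29, 41, 47, ∞}.
(a,b)_29: α=1, u≡26; β=0, v≡12 (mod 29); (26|29)=-1, (12|29)=-1; sign (−1)^0·-1^0·-1^1 = -1.
(a,b)_∞: sgn(-24420871)=−, sgn(41)=+, so +1.
(a,b)_19: α=1, u≡10; β=0, v≡3 (mod 19); (10|19)=-1, (3|19)=-1; sign (−1)^0·-1^0·-1^1 = -1.
(a,b)_7: α=2, u≡4; β=0, v≡6 (mod 7); (4|7)=+1, (6|7)=-1; sign (−1)^0·+1^0·-1^2 = +1.
(a,b)_3: α=-2, u≡2; β=0, v≡2 (mod 3); (2|3)=-1, (2|3)=-1; sign (−1)^0·-1^0·-1^-2 = +1.
(a,b)_23: α=1, u≡6; β=0, v≡18 (mod 23); (6|23)=+1, (18|23)=+1; sign (−1)^0·+1^0·+1^1 = +1.
(a,b)_2: α=0, β=0; u≡1, v≡1 (mod 8); ε(u)ε(v)=0·0, αω(v)=0·0, βω(u)=0·0; sum ≡ 0  ⇒  +1.
(a,b)_47: α=1, u≡40; β=0, v≡41 (mod 47); (40|47)=-1, (41|47)=-1; sign (−1)^0·-1^0·-1^1 = -1.
(a,b)_41: α=1, u≡6; β=1, v≡1 (mod 41); (6|41)=-1, (1|41)=+1; sign (−1)^0·-1^1·+1^1 = -1.
|Ram(-24420871, 41)| = 4, even; anisotropic at {19, 29, 41, 47}.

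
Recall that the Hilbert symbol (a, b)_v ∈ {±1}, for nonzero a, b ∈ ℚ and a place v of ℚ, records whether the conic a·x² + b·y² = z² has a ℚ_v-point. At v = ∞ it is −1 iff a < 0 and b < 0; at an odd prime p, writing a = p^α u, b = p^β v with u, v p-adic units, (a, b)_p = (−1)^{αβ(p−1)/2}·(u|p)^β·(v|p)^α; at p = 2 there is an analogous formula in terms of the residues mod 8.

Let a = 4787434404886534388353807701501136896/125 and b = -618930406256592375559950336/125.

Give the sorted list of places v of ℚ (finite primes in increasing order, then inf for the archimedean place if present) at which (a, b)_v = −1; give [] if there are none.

[3, 19, 23, 29]

Mod squares: a ≡ 367326905, b ≡ -10005. Check v ∈ {∞, 2, 3, 5, 7, 11, 13, 17, 19, 23, 29, 31}.
v=29: a=29^1·(≡20), b=29^1·(≡15) mod 29; (20|29)=+1, (15|29)=-1; (−1)^{1·1·14}·(+1)^1·(-1)^1 = -1.
v=23: a=23^1·(≡18), b=23^1·(≡2) mod 23; (18|23)=+1, (2|23)=+1; (−1)^{1·1·11}·(+1)^1·(+1)^1 = -1.
v=19: a=19^3·(≡17), b=19^2·(≡13) mod 19; (17|19)=+1, (13|19)=-1; (−1)^{3·2·9}·(+1)^2·(-1)^3 = -1.
v=31: a=31^3·(≡10), b=31^2·(≡16) mod 31; (10|31)=+1, (16|31)=+1; (−1)^{3·2·15}·(+1)^2·(+1)^3 = +1.
v=3: a=3^8·(≡2), b=3^3·(≡1) mod 3; (2|3)=-1, (1|3)=+1; (−1)^{8·3·1}·(-1)^3·(+1)^8 = -1.
v=13: a=13^2·(≡4), b=13^2·(≡5) mod 13; (4|13)=+1, (5|13)=-1; (−1)^{2·2·6}·(+1)^2·(-1)^2 = +1.
v=2: v_2(a)=12, v_2(b)=12; units ≡ 1, 3 (mod 8); ε·ε+αω+βω = 0·1+12·1+12·0 ≡ 0  ⇒  (a,b)_2 = +1.
v=7: a=7^2·(≡4), b=7^2·(≡3) mod 7; (4|7)=+1, (3|7)=-1; (−1)^{2·2·3}·(+1)^2·(-1)^2 = +1.
v=11: a=11^3·(≡10), b=11^2·(≡5) mod 11; (10|11)=-1, (5|11)=+1; (−1)^{3·2·5}·(-1)^2·(+1)^3 = +1.
v=17: a=17^9·(≡5), b=17^6·(≡8) mod 17; (5|17)=-1, (8|17)=+1; (−1)^{9·6·8}·(-1)^6·(+1)^9 = +1.
v=∞: 367326905 > 0 and -10005 < 0  ⇒  (a,b)_∞ = +1.
v=5: a=5^-3·(≡1), b=5^-3·(≡4) mod 5; (1|5)=+1, (4|5)=+1; (−1)^{-3·-3·2}·(+1)^-3·(+1)^-3 = +1.
Ram(367326905, -10005) = {3, 19, 23, 29}; no ℚ_3-point on the conic.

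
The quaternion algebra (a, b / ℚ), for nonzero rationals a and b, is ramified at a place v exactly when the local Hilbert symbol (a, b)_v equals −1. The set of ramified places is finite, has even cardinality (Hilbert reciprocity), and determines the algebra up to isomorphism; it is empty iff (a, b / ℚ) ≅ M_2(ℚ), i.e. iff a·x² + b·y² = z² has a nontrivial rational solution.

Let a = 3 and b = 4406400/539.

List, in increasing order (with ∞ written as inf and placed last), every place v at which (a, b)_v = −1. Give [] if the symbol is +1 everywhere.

[3, 17]

(a, b) ≡ (3, 374) mod (ℚ^×)²; places V = {2, 3, 5, 7, 11, 17, ∞}.
(a,b)_11: α=0, u≡3; β=-1, v≡4 (mod 11); (3|11)=+1, (4|11)=+1; sign (−1)^0·+1^-1·+1^0 = +1.
(a,b)_7: α=0, u≡3; β=-2, v≡3 (mod 7); (3|7)=-1, (3|7)=-1; sign (−1)^0·-1^-2·-1^0 = +1.
(a,b)_5: α=0, u≡3; β=2, v≡4 (mod 5); (3|5)=-1, (4|5)=+1; sign (−1)^0·-1^2·+1^0 = +1.
(a,b)_∞: sgn(3)=+, sgn(374)=+, so +1.
(a,b)_17: α=0, u≡3; β=1, v≡10 (mod 17); (3|17)=-1, (10|17)=-1; sign (−1)^0·-1^1·-1^0 = -1.
(a,b)_3: α=1, u≡1; β=4, v≡2 (mod 3); (1|3)=+1, (2|3)=-1; sign (−1)^0·+1^4·-1^1 = -1.
(a,b)_2: α=0, β=7; u≡3, v≡3 (mod 8); ε(u)ε(v)=1·1, αω(v)=0·1, βω(u)=7·1; sum ≡ 0  ⇒  +1.
(3, 374 / ℚ) ramifies at {3, 17}: a division algebra.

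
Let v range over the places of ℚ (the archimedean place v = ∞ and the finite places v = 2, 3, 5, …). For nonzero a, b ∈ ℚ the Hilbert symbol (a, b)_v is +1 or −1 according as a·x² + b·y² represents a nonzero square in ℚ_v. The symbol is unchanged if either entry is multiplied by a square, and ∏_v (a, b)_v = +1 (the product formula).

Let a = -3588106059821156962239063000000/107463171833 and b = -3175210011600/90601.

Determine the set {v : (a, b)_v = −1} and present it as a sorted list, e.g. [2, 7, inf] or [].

(a, b) ≡ (-11951, -271469) mod (ℚ^×)²; places V = {2, 3, 5, 7, 11, 17, 19, 23, 29, 37, 43, ∞}.
(a,b)_43: α=-6, u≡32; β=-2, v≡7 (mod 43); (32|43)=-1, (7|43)=-1; sign (−1)^0·-1^-2·-1^-6 = +1.
(a,b)_37: α=3, u≡1; β=1, v≡25 (mod 37); (1|37)=+1, (25|37)=+1; sign (−1)^0·+1^1·+1^3 = +1.
(a,b)_29: α=2, u≡3; β=1, v≡28 (mod 29); (3|29)=-1, (28|29)=+1; sign (−1)^0·-1^1·+1^2 = -1.
(a,b)_11: α=2, u≡7; β=1, v≡1 (mod 11); (7|11)=-1, (1|11)=+1; sign (−1)^0·-1^1·+1^2 = -1.
(a,b)_19: α=5, u≡5; β=2, v≡8 (mod 19); (5|19)=+1, (8|19)=-1; sign (−1)^0·+1^2·-1^5 = -1.
(a,b)_23: α=2, u≡2; β=1, v≡20 (mod 23); (2|23)=+1, (20|23)=-1; sign (−1)^0·+1^1·-1^2 = +1.
(a,b)_5: α=6, u≡1; β=2, v≡1 (mod 5); (1|5)=+1, (1|5)=+1; sign (−1)^0·+1^2·+1^6 = +1.
(a,b)_3: α=12, u≡1; β=4, v≡1 (mod 3); (1|3)=+1, (1|3)=+1; sign (−1)^0·+1^4·+1^12 = +1.
(a,b)_7: α=0, u≡6; β=-2, v≡3 (mod 7); (6|7)=-1, (3|7)=-1; sign (−1)^0·-1^-2·-1^0 = +1.
(a,b)_2: α=6, β=4; u≡1, v≡3 (mod 8); ε(u)ε(v)=0·1, αω(v)=6·1, βω(u)=4·0; sum ≡ 0  ⇒  +1.
(a,b)_17: α=-1, u≡14; β=0, v≡13 (mod 17); (14|17)=-1, (13|17)=+1; sign (−1)^0·-1^0·+1^-1 = +1.
(a,b)_∞: sgn(-11951)=−, sgn(-271469)=−, so -1.
Ram(-11951, -271469) = {11, 19, 29, ∞}; no ℚ_11-point on the conic.

[11, 19, 29, inf]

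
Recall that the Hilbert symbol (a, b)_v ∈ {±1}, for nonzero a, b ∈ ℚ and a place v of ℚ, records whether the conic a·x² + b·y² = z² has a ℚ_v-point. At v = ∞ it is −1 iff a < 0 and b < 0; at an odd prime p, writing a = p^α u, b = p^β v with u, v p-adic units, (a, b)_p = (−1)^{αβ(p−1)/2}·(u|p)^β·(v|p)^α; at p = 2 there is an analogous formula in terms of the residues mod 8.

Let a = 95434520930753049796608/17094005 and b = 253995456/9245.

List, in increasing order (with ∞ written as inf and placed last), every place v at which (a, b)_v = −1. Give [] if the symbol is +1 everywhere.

[2, 5, 11, 13]

(a, b) ≡ (5610, 195) mod (ℚ^×)²; places V = {2, 3, 5, 11, 13, 17, 29, 43, ∞}.
(a,b)_29: α=2, u≡25; β=2, v≡8 (mod 29); (25|29)=+1, (8|29)=-1; sign (−1)^0·+1^2·-1^2 = +1.
(a,b)_2: α=13, β=6; u≡5, v≡3 (mod 8); ε(u)ε(v)=0·1, αω(v)=13·1, βω(u)=6·1; sum ≡ 1  ⇒  -1.
(a,b)_3: α=11, u≡1; β=1, v≡2 (mod 3); (1|3)=+1, (2|3)=-1; sign (−1)^1·+1^1·-1^11 = +1.
(a,b)_43: α=-4, u≡42; β=-2, v≡35 (mod 43); (42|43)=-1, (35|43)=+1; sign (−1)^0·-1^-2·+1^-4 = +1.
(a,b)_5: α=-1, u≡3; β=-1, v≡4 (mod 5); (3|5)=-1, (4|5)=+1; sign (−1)^0·-1^-1·+1^-1 = -1.
(a,b)_17: α=1, u≡3; β=0, v≡16 (mod 17); (3|17)=-1, (16|17)=+1; sign (−1)^0·-1^0·+1^1 = +1.
(a,b)_11: α=5, u≡5; β=2, v≡10 (mod 11); (5|11)=+1, (10|11)=-1; sign (−1)^0·+1^2·-1^5 = -1.
(a,b)_13: α=4, u≡2; β=1, v≡11 (mod 13); (2|13)=-1, (11|13)=-1; sign (−1)^0·-1^1·-1^4 = -1.
(a,b)_∞: sgn(5610)=+, sgn(195)=+, so +1.
Ram(5610, 195) = {2, 5, 11, 13}; no ℚ_2-point on the conic.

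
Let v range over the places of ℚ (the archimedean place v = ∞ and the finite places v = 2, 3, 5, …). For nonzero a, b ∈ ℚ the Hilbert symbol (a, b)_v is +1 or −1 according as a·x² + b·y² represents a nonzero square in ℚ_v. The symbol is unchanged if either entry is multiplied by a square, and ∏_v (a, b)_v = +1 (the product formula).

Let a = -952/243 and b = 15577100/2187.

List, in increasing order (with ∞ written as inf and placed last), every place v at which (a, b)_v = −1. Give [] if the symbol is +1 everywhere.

Mod squares: a ≡ -714, b ≡ 33. Check v ∈ {∞, 2, 3, 5, 7, 11, 17}.
v=5: a=5^0·(≡1), b=5^2·(≡2) mod 5; (1|5)=+1, (2|5)=-1; (−1)^{0·2·2}·(+1)^2·(-1)^0 = +1.
v=∞: -714 < 0 and 33 > 0  ⇒  (a,b)_∞ = +1.
v=7: a=7^1·(≡5), b=7^2·(≡3) mod 7; (5|7)=-1, (3|7)=-1; (−1)^{1·2·3}·(-1)^2·(-1)^1 = -1.
v=3: a=3^-5·(≡2), b=3^-7·(≡2) mod 3; (2|3)=-1, (2|3)=-1; (−1)^{-5·-7·1}·(-1)^-7·(-1)^-5 = -1.
v=2: v_2(a)=3, v_2(b)=2; units ≡ 3, 1 (mod 8); ε·ε+αω+βω = 1·0+3·0+2·1 ≡ 0  ⇒  (a,b)_2 = +1.
v=11: a=11^0·(≡5), b=11^1·(≡9) mod 11; (5|11)=+1, (9|11)=+1; (−1)^{0·1·5}·(+1)^1·(+1)^0 = +1.
v=17: a=17^1·(≡16), b=17^2·(≡4) mod 17; (16|17)=+1, (4|17)=+1; (−1)^{1·2·8}·(+1)^2·(+1)^1 = +1.
Ram(-714, 33) = {3, 7}; no ℚ_3-point on the conic.

[3, 7]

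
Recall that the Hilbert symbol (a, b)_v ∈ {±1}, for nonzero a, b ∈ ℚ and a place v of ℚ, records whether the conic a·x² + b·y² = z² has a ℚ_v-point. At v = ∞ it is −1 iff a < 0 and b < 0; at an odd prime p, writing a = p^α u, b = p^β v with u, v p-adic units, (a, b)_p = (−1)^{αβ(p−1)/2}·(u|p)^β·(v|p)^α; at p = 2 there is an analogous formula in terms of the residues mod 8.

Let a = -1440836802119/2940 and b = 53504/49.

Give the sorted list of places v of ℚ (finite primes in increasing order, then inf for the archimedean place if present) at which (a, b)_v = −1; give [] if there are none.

[3, 11, 17, 19]

(a, b) ≡ (-1225785, 209) mod (ℚ^×)²; places V = {2, 3, 5, 7, 11, 13, 17, 19, 23, ∞}.
(a,b)_5: α=-1, u≡2; β=0, v≡1 (mod 5); (2|5)=-1, (1|5)=+1; sign (−1)^0·-1^0·+1^-1 = +1.
(a,b)_17: α=3, u≡16; β=0, v≡6 (mod 17); (16|17)=+1, (6|17)=-1; sign (−1)^0·+1^0·-1^3 = -1.
(a,b)_2: α=-2, β=8; u≡7, v≡1 (mod 8); ε(u)ε(v)=1·0, αω(v)=-2·0, βω(u)=8·0; sum ≡ 0  ⇒  +1.
(a,b)_∞: sgn(-1225785)=−, sgn(209)=+, so +1.
(a,b)_7: α=-2, u≡5; β=-2, v≡3 (mod 7); (5|7)=-1, (3|7)=-1; sign (−1)^0·-1^-2·-1^-2 = +1.
(a,b)_11: α=1, u≡10; β=1, v≡7 (mod 11); (10|11)=-1, (7|11)=-1; sign (−1)^1·-1^1·-1^1 = -1.
(a,b)_3: α=-1, u≡2; β=0, v≡2 (mod 3); (2|3)=-1, (2|3)=-1; sign (−1)^0·-1^0·-1^-1 = -1.
(a,b)_19: α=3, u≡4; β=1, v≡9 (mod 19); (4|19)=+1, (9|19)=+1; sign (−1)^1·+1^1·+1^3 = -1.
(a,b)_13: α=2, u≡11; β=0, v≡10 (mod 13); (11|13)=-1, (10|13)=+1; sign (−1)^0·-1^0·+1^2 = +1.
(a,b)_23: α=1, u≡22; β=0, v≡2 (mod 23); (22|23)=-1, (2|23)=+1; sign (−1)^0·-1^0·+1^1 = +1.
|Ram(-1225785, 209)| = 4, even; anisotropic at {3, 11, 17, 19}.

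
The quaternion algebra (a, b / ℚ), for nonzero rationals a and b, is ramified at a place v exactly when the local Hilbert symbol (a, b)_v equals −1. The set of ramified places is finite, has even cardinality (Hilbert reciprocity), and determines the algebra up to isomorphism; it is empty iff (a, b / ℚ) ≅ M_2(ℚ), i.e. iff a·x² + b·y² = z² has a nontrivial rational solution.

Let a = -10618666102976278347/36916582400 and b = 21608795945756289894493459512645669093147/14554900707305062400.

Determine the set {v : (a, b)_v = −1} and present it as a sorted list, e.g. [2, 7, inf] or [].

Mod squares: a ≡ -403347138, b ≡ 1247. Check v ∈ {∞, 2, 3, 5, 7, 11, 13, 19, 23, 29, 31, 37, 43, 47}.
v=2: v_2(a)=-11, v_2(b)=-34; units ≡ 7, 7 (mod 8); ε·ε+αω+βω = 1·1+-11·0+-34·0 ≡ 1  ⇒  (a,b)_2 = -1.
v=19: a=19^0·(≡7), b=19^2·(≡10) mod 19; (7|19)=+1, (10|19)=-1; (−1)^{0·2·9}·(+1)^2·(-1)^0 = +1.
v=11: a=11^2·(≡4), b=11^4·(≡9) mod 11; (4|11)=+1, (9|11)=+1; (−1)^{2·4·5}·(+1)^4·(+1)^2 = +1.
v=23: a=23^-2·(≡21), b=23^-2·(≡19) mod 23; (21|23)=-1, (19|23)=-1; (−1)^{-2·-2·11}·(-1)^-2·(-1)^-2 = +1.
v=∞: -403347138 < 0 and 1247 > 0  ⇒  (a,b)_∞ = +1.
v=13: a=13^4·(≡9), b=13^8·(≡12) mod 13; (9|13)=+1, (12|13)=+1; (−1)^{4·8·6}·(+1)^8·(+1)^4 = +1.
v=31: a=31^3·(≡13), b=31^6·(≡25) mod 31; (13|31)=-1, (25|31)=+1; (−1)^{3·6·15}·(-1)^6·(+1)^3 = +1.
v=43: a=43^1·(≡18), b=43^3·(≡26) mod 43; (18|43)=-1, (26|43)=-1; (−1)^{1·3·21}·(-1)^3·(-1)^1 = -1.
v=3: a=3^3·(≡1), b=3^2·(≡2) mod 3; (1|3)=+1, (2|3)=-1; (−1)^{3·2·1}·(+1)^2·(-1)^3 = -1.
v=5: a=5^-2·(≡3), b=5^-2·(≡2) mod 5; (3|5)=-1, (2|5)=-1; (−1)^{-2·-2·2}·(-1)^-2·(-1)^-2 = +1.
v=47: a=47^-1·(≡37), b=47^-2·(≡36) mod 47; (37|47)=+1, (36|47)=+1; (−1)^{-1·-2·23}·(+1)^-2·(+1)^-1 = +1.
v=37: a=37^1·(≡28), b=37^2·(≡4) mod 37; (28|37)=+1, (4|37)=+1; (−1)^{1·2·18}·(+1)^2·(+1)^1 = +1.
v=7: a=7^4·(≡2), b=7^8·(≡1) mod 7; (2|7)=+1, (1|7)=+1; (−1)^{4·8·3}·(+1)^8·(+1)^4 = +1.
v=29: a=29^-1·(≡1), b=29^-1·(≡15) mod 29; (1|29)=+1, (15|29)=-1; (−1)^{-1·-1·14}·(+1)^-1·(-1)^-1 = -1.
Ram(-403347138, 1247) = {2, 3, 29, 43}; no ℚ_2-point on the conic.

[2, 3, 29, 43]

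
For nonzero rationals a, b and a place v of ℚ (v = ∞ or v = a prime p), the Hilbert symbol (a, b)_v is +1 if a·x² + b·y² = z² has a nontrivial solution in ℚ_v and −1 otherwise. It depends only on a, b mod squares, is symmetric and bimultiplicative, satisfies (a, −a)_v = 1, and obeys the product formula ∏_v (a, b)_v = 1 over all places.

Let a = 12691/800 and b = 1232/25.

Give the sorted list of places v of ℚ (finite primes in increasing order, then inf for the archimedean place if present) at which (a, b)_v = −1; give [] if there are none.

Mod squares: a ≡ 518, b ≡ 77. Check v ∈ {∞, 2, 5, 7, 11, 37}.
v=11: a=11^0·(≡1), b=11^1·(≡8) mod 11; (1|11)=+1, (8|11)=-1; (−1)^{0·1·5}·(+1)^1·(-1)^0 = +1.
v=7: a=7^3·(≡1), b=7^1·(≡2) mod 7; (1|7)=+1, (2|7)=+1; (−1)^{3·1·3}·(+1)^1·(+1)^3 = -1.
v=2: v_2(a)=-5, v_2(b)=4; units ≡ 3, 5 (mod 8); ε·ε+αω+βω = 1·0+-5·1+4·1 ≡ 1  ⇒  (a,b)_2 = -1.
v=5: a=5^-2·(≡3), b=5^-2·(≡2) mod 5; (3|5)=-1, (2|5)=-1; (−1)^{-2·-2·2}·(-1)^-2·(-1)^-2 = +1.
v=∞: 518 > 0 and 77 > 0  ⇒  (a,b)_∞ = +1.
v=37: a=37^1·(≡31), b=37^0·(≡33) mod 37; (31|37)=-1, (33|37)=+1; (−1)^{1·0·18}·(-1)^0·(+1)^1 = +1.
Ram(518, 77) = {2, 7}; no ℚ_2-point on the conic.

[2, 7]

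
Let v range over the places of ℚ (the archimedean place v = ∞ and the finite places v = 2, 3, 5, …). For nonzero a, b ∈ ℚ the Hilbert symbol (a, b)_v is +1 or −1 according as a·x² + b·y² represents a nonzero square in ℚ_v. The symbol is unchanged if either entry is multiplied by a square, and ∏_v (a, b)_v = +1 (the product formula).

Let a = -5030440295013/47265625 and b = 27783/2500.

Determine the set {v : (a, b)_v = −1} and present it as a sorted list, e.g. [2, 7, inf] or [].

Mod squares: a ≡ -133, b ≡ 7. Check v ∈ {∞, 2, 3, 5, 7, 11, 19}.
v=11: a=11^-2·(≡8), b=11^0·(≡10) mod 11; (8|11)=-1, (10|11)=-1; (−1)^{-2·0·5}·(-1)^0·(-1)^-2 = +1.
v=19: a=19^1·(≡12), b=19^0·(≡16) mod 19; (12|19)=-1, (16|19)=+1; (−1)^{1·0·9}·(-1)^0·(+1)^1 = +1.
v=7: a=7^9·(≡4), b=7^3·(≡4) mod 7; (4|7)=+1, (4|7)=+1; (−1)^{9·3·3}·(+1)^3·(+1)^9 = -1.
v=5: a=5^-8·(≡2), b=5^-4·(≡2) mod 5; (2|5)=-1, (2|5)=-1; (−1)^{-8·-4·2}·(-1)^-4·(-1)^-8 = +1.
v=2: v_2(a)=0, v_2(b)=-2; units ≡ 3, 7 (mod 8); ε·ε+αω+βω = 1·1+0·0+-2·1 ≡ 1  ⇒  (a,b)_2 = -1.
v=3: a=3^8·(≡2), b=3^4·(≡1) mod 3; (2|3)=-1, (1|3)=+1; (−1)^{8·4·1}·(-1)^4·(+1)^8 = +1.
v=∞: -133 < 0 and 7 > 0  ⇒  (a,b)_∞ = +1.
|Ram(-133, 7)| = 2, even; anisotropic at {2, 7}.

[2, 7]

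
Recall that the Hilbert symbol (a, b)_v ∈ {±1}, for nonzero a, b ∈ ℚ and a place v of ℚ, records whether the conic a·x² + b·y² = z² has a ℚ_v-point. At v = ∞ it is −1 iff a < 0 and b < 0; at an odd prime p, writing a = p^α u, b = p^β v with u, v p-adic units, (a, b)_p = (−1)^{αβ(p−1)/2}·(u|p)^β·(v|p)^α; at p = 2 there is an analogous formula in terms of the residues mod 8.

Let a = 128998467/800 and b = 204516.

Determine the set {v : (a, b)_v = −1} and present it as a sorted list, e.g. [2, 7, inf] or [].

[3, 13, 19, 23]

(a, b) ≡ (34086, 5681) mod (ℚ^×)²; places V = {2, 3, 5, 13, 19, 23, 29, ∞}.
(a,b)_5: α=-2, u≡1; β=0, v≡1 (mod 5); (1|5)=+1, (1|5)=+1; sign (−1)^0·+1^0·+1^-2 = +1.
(a,b)_19: α=1, u≡14; β=1, v≡10 (mod 19); (14|19)=-1, (10|19)=-1; sign (−1)^1·-1^1·-1^1 = -1.
(a,b)_2: α=-5, β=2; u≡3, v≡1 (mod 8); ε(u)ε(v)=1·0, αω(v)=-5·0, βω(u)=2·1; sum ≡ 0  ⇒  +1.
(a,b)_29: α=2, u≡14; β=0, v≡8 (mod 29); (14|29)=-1, (8|29)=-1; sign (−1)^0·-1^0·-1^2 = +1.
(a,b)_13: α=1, u≡1; β=1, v≡2 (mod 13); (1|13)=+1, (2|13)=-1; sign (−1)^0·+1^1·-1^1 = -1.
(a,b)_3: α=3, u≡1; β=2, v≡2 (mod 3); (1|3)=+1, (2|3)=-1; sign (−1)^0·+1^2·-1^3 = -1.
(a,b)_23: α=1, u≡21; β=1, v≡14 (mod 23); (21|23)=-1, (14|23)=-1; sign (−1)^1·-1^1·-1^1 = -1.
(a,b)_∞: sgn(34086)=+, sgn(5681)=+, so +1.
(34086, 5681 / ℚ) ramifies at {3, 13, 19, 23}: a division algebra.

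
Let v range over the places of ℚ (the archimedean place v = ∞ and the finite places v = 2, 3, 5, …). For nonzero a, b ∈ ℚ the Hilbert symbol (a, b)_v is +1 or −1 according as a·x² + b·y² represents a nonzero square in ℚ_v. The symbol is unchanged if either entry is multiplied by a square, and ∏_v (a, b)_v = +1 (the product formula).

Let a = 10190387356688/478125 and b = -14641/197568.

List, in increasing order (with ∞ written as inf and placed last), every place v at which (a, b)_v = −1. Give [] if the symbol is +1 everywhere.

Mod squares: a ≡ 623645, b ≡ -7. Check v ∈ {∞, 2, 3, 5, 7, 11, 17, 23, 29}.
v=7: a=7^2·(≡4), b=7^-3·(≡5) mod 7; (4|7)=+1, (5|7)=-1; (−1)^{2·-3·3}·(+1)^-3·(-1)^2 = +1.
v=29: a=29^1·(≡22), b=29^0·(≡6) mod 29; (22|29)=+1, (6|29)=+1; (−1)^{1·0·14}·(+1)^0·(+1)^1 = +1.
v=2: v_2(a)=4, v_2(b)=-6; units ≡ 5, 1 (mod 8); ε·ε+αω+βω = 0·0+4·0+-6·1 ≡ 0  ⇒  (a,b)_2 = +1.
v=17: a=17^-1·(≡1), b=17^0·(≡12) mod 17; (1|17)=+1, (12|17)=-1; (−1)^{-1·0·8}·(+1)^0·(-1)^-1 = -1.
v=11: a=11^7·(≡1), b=11^4·(≡4) mod 11; (1|11)=+1, (4|11)=+1; (−1)^{7·4·5}·(+1)^4·(+1)^7 = +1.
v=23: a=23^1·(≡15), b=23^0·(≡18) mod 23; (15|23)=-1, (18|23)=+1; (−1)^{1·0·11}·(-1)^0·(+1)^1 = +1.
v=3: a=3^-2·(≡2), b=3^-2·(≡2) mod 3; (2|3)=-1, (2|3)=-1; (−1)^{-2·-2·1}·(-1)^-2·(-1)^-2 = +1.
v=5: a=5^-5·(≡1), b=5^0·(≡3) mod 5; (1|5)=+1, (3|5)=-1; (−1)^{-5·0·2}·(+1)^0·(-1)^-5 = -1.
v=∞: 623645 > 0 and -7 < 0  ⇒  (a,b)_∞ = +1.
(623645, -7 / ℚ) ramifies at {5, 17}: a division algebra.

[5, 17]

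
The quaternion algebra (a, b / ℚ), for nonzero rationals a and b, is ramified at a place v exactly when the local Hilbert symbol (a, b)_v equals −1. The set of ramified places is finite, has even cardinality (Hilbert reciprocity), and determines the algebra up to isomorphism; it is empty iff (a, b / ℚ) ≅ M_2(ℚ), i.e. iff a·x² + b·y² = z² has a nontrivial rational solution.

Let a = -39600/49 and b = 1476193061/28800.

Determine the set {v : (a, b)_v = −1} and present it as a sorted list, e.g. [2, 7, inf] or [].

[2, 29]

Mod squares: a ≡ -11, b ≡ 62698. Check v ∈ {∞, 2, 3, 5, 7, 11, 23, 29, 31, 47}.
v=23: a=23^0·(≡2), b=23^1·(≡12) mod 23; (2|23)=+1, (12|23)=+1; (−1)^{0·1·11}·(+1)^1·(+1)^0 = +1.
v=2: v_2(a)=4, v_2(b)=-7; units ≡ 5, 5 (mod 8); ε·ε+αω+βω = 0·0+4·1+-7·1 ≡ 1  ⇒  (a,b)_2 = -1.
v=5: a=5^2·(≡4), b=5^-2·(≡3) mod 5; (4|5)=+1, (3|5)=-1; (−1)^{2·-2·2}·(+1)^-2·(-1)^2 = +1.
v=3: a=3^2·(≡1), b=3^-2·(≡1) mod 3; (1|3)=+1, (1|3)=+1; (−1)^{2·-2·1}·(+1)^-2·(+1)^2 = +1.
v=∞: -11 < 0 and 62698 > 0  ⇒  (a,b)_∞ = +1.
v=31: a=31^0·(≡1), b=31^2·(≡20) mod 31; (1|31)=+1, (20|31)=+1; (−1)^{0·2·15}·(+1)^2·(+1)^0 = +1.
v=11: a=11^1·(≡6), b=11^0·(≡1) mod 11; (6|11)=-1, (1|11)=+1; (−1)^{1·0·5}·(-1)^0·(+1)^1 = +1.
v=7: a=7^-2·(≡6), b=7^2·(≡3) mod 7; (6|7)=-1, (3|7)=-1; (−1)^{-2·2·3}·(-1)^2·(-1)^-2 = +1.
v=47: a=47^0·(≡34), b=47^1·(≡34) mod 47; (34|47)=+1, (34|47)=+1; (−1)^{0·1·23}·(+1)^1·(+1)^0 = +1.
v=29: a=29^0·(≡21), b=29^1·(≡20) mod 29; (21|29)=-1, (20|29)=+1; (−1)^{0·1·14}·(-1)^1·(+1)^0 = -1.
|Ram(-11, 62698)| = 2, even; anisotropic at {2, 29}.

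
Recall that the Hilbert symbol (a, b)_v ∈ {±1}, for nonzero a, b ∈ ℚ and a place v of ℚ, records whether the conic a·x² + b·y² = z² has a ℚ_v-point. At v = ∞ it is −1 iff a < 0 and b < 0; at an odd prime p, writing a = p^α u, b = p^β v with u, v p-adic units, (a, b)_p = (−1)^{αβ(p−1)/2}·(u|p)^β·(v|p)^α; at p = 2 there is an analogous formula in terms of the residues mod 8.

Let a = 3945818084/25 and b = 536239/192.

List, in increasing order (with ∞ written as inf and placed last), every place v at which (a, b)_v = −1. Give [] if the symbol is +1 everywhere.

[3, 11, 23, 37]

(a, b) ≡ (16169, 957) mod (ℚ^×)²; places V = {2, 3, 5, 11, 13, 19, 23, 29, 37, 41, ∞}.
(a,b)_5: α=-2, u≡4; β=0, v≡2 (mod 5); (4|5)=+1, (2|5)=-1; sign (−1)^0·+1^0·-1^-2 = +1.
(a,b)_29: α=0, u≡25; β=1, v≡1 (mod 29); (25|29)=+1, (1|29)=+1; sign (−1)^0·+1^1·+1^0 = +1.
(a,b)_3: α=0, u≡2; β=-1, v≡1 (mod 3); (2|3)=-1, (1|3)=+1; sign (−1)^0·-1^-1·+1^0 = -1.
(a,b)_13: α=2, u≡3; β=0, v≡8 (mod 13); (3|13)=+1, (8|13)=-1; sign (−1)^0·+1^0·-1^2 = +1.
(a,b)_37: α=1, u≡3; β=0, v≡5 (mod 37); (3|37)=+1, (5|37)=-1; sign (−1)^0·+1^0·-1^1 = -1.
(a,b)_11: α=0, u≡7; β=1, v≡6 (mod 11); (7|11)=-1, (6|11)=-1; sign (−1)^0·-1^1·-1^0 = -1.
(a,b)_41: α=0, u≡27; β=2, v≡7 (mod 41); (27|41)=-1, (7|41)=-1; sign (−1)^0·-1^2·-1^0 = +1.
(a,b)_∞: sgn(16169)=+, sgn(957)=+, so +1.
(a,b)_2: α=2, β=-6; u≡1, v≡5 (mod 8); ε(u)ε(v)=0·0, αω(v)=2·1, βω(u)=-6·0; sum ≡ 0  ⇒  +1.
(a,b)_23: α=1, u≡16; β=0, v≡5 (mod 23); (16|23)=+1, (5|23)=-1; sign (−1)^0·+1^0·-1^1 = -1.
(a,b)_19: α=3, u≡18; β=0, v≡1 (mod 19); (18|19)=-1, (1|19)=+1; sign (−1)^0·-1^0·+1^3 = +1.
(16169, 957 / ℚ) ramifies at {3, 11, 23, 37}: a division algebra.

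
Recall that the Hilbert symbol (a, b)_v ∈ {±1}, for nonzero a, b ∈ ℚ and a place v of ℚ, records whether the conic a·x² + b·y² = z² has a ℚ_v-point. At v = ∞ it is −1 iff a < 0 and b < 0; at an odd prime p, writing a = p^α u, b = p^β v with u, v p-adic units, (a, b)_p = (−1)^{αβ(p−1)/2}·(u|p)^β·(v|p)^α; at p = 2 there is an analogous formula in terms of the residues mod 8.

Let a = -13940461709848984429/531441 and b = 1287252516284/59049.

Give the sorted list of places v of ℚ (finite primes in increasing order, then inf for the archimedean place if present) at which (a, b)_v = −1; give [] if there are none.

[2, 7]

(a, b) ≡ (-7429, 119) mod (ℚ^×)²; places V = {2, 3, 7, 17, 19, 23, ∞}.
(a,b)_17: α=5, u≡5; β=3, v≡12 (mod 17); (5|17)=-1, (12|17)=-1; sign (−1)^0·-1^3·-1^5 = +1.
(a,b)_3: α=-12, u≡2; β=-10, v≡2 (mod 3); (2|3)=-1, (2|3)=-1; sign (−1)^0·-1^-10·-1^-12 = +1.
(a,b)_2: α=0, β=2; u≡3, v≡7 (mod 8); ε(u)ε(v)=1·1, αω(v)=0·0, βω(u)=2·1; sum ≡ 1  ⇒  -1.
(a,b)_23: α=3, u≡21; β=2, v≡6 (mod 23); (21|23)=-1, (6|23)=+1; sign (−1)^0·-1^2·+1^3 = +1.
(a,b)_19: α=3, u≡10; β=2, v≡6 (mod 19); (10|19)=-1, (6|19)=+1; sign (−1)^0·-1^2·+1^3 = +1.
(a,b)_∞: sgn(-7429)=−, sgn(119)=+, so +1.
(a,b)_7: α=6, u≡5; β=3, v≡5 (mod 7); (5|7)=-1, (5|7)=-1; sign (−1)^0·-1^3·-1^6 = -1.
(-7429, 119 / ℚ) ramifies at {2, 7}: a division algebra.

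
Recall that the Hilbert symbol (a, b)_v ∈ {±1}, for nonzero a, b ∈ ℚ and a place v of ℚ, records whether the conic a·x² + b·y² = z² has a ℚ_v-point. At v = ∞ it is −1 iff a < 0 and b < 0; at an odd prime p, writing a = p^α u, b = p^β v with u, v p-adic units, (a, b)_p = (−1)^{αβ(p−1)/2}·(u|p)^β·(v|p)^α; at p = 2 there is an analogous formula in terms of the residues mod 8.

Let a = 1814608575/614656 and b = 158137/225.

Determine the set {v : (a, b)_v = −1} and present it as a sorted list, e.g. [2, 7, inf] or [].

[7, 13, 29, 41]

(a, b) ≡ (11063, 158137) mod (ℚ^×)²; places V = {2, 3, 5, 7, 13, 19, 23, 29, 37, 41, ∞}.
(a,b)_7: α=-4, u≡6; β=1, v≡2 (mod 7); (6|7)=-1, (2|7)=+1; sign (−1)^0·-1^1·+1^-4 = -1.
(a,b)_13: α=1, u≡8; β=0, v≡11 (mod 13); (8|13)=-1, (11|13)=-1; sign (−1)^0·-1^0·-1^1 = -1.
(a,b)_41: α=0, u≡34; β=1, v≡35 (mod 41); (34|41)=-1, (35|41)=-1; sign (−1)^0·-1^1·-1^0 = -1.
(a,b)_5: α=2, u≡3; β=-2, v≡3 (mod 5); (3|5)=-1, (3|5)=-1; sign (−1)^0·-1^-2·-1^2 = +1.
(a,b)_2: α=-8, β=0; u≡7, v≡1 (mod 8); ε(u)ε(v)=1·0, αω(v)=-8·0, βω(u)=0·0; sum ≡ 0  ⇒  +1.
(a,b)_19: α=0, u≡11; β=1, v≡6 (mod 19); (11|19)=+1, (6|19)=+1; sign (−1)^0·+1^1·+1^0 = +1.
(a,b)_37: α=1, u≡1; β=0, v≡12 (mod 37); (1|37)=+1, (12|37)=+1; sign (−1)^0·+1^0·+1^1 = +1.
(a,b)_23: α=1, u≡17; β=0, v≡16 (mod 23); (17|23)=-1, (16|23)=+1; sign (−1)^0·-1^0·+1^1 = +1.
(a,b)_3: α=8, u≡2; β=-2, v≡1 (mod 3); (2|3)=-1, (1|3)=+1; sign (−1)^0·-1^-2·+1^8 = +1.
(a,b)_∞: sgn(11063)=+, sgn(158137)=+, so +1.
(a,b)_29: α=0, u≡14; β=1, v≡4 (mod 29); (14|29)=-1, (4|29)=+1; sign (−1)^0·-1^1·+1^0 = -1.
|Ram(11063, 158137)| = 4, even; anisotropic at {7, 13, 29, 41}.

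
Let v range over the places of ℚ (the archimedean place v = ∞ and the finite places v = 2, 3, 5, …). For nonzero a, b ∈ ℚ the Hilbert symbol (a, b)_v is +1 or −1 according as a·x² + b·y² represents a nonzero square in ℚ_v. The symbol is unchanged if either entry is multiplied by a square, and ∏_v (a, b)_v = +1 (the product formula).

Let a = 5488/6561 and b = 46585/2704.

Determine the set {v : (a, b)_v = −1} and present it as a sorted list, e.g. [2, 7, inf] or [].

Mod squares: a ≡ 7, b ≡ 385. Check v ∈ {∞, 2, 3, 5, 7, 11, 13}.
v=2: v_2(a)=4, v_2(b)=-4; units ≡ 7, 1 (mod 8); ε·ε+αω+βω = 1·0+4·0+-4·0 ≡ 0  ⇒  (a,b)_2 = +1.
v=13: a=13^0·(≡6), b=13^-2·(≡2) mod 13; (6|13)=-1, (2|13)=-1; (−1)^{0·-2·6}·(-1)^-2·(-1)^0 = +1.
v=7: a=7^3·(≡1), b=7^1·(≡6) mod 7; (1|7)=+1, (6|7)=-1; (−1)^{3·1·3}·(+1)^1·(-1)^3 = +1.
v=3: a=3^-8·(≡1), b=3^0·(≡1) mod 3; (1|3)=+1, (1|3)=+1; (−1)^{-8·0·1}·(+1)^0·(+1)^-8 = +1.
v=∞: 7 > 0 and 385 > 0  ⇒  (a,b)_∞ = +1.
v=11: a=11^0·(≡2), b=11^3·(≡10) mod 11; (2|11)=-1, (10|11)=-1; (−1)^{0·3·5}·(-1)^3·(-1)^0 = -1.
v=5: a=5^0·(≡3), b=5^1·(≡3) mod 5; (3|5)=-1, (3|5)=-1; (−1)^{0·1·2}·(-1)^1·(-1)^0 = -1.
|Ram(7, 385)| = 2, even; anisotropic at {5, 11}.

[5, 11]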